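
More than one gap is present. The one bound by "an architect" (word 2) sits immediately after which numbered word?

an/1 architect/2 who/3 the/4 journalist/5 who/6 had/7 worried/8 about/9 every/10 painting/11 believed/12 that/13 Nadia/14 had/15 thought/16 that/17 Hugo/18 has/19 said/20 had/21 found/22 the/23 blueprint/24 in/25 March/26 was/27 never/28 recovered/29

20

The displaced element is "an architect" (word 2).
It is linked across 3 clause boundaries (that → that → Ø).
It functions as the subject of "found", so the gap sits immediately after word 20 ("said").
Base order: The journalist who had worried about every painting believed that Nadia had thought that Hugo has said that an architect had found the blueprint in March.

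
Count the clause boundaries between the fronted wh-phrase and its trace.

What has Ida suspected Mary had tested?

1

"what" is extracted from the object of "tested".
Boundaries crossed, outermost first: [Ø] — 1 in total.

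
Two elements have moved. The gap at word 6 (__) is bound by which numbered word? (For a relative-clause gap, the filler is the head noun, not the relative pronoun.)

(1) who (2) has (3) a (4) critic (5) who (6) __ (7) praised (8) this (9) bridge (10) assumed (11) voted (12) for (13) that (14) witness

4

The marked gap is inside the relative clause, the subject of "praised".
Its filler is the head noun "critic" (via "who"), at word 4.
(The other dependency links word 1 to a gap after word 10.)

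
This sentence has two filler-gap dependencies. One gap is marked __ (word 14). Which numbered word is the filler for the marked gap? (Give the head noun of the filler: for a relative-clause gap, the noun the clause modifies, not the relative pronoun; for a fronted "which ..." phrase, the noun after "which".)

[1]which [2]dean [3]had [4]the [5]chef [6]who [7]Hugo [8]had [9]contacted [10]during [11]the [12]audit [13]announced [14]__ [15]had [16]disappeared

The marked gap is the subject of "disappeared".
Its filler is the fronted wh-phrase "which dean", at word 2.
(The other dependency links word 5 to a gap after word 9.)

2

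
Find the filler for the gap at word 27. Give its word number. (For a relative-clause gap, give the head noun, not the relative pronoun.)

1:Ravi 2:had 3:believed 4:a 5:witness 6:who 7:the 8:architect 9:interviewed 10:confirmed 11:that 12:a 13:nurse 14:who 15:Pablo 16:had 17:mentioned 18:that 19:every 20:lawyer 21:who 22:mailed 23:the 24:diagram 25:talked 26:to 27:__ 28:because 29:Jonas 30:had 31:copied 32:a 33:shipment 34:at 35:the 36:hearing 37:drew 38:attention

13

The gap at 27 is the prepositional object of "talked", inside a relative clause.
The relative pronoun is "who" (word 14); it is bound by the head noun immediately before it.
Its filler is the head noun "nurse", at word 13.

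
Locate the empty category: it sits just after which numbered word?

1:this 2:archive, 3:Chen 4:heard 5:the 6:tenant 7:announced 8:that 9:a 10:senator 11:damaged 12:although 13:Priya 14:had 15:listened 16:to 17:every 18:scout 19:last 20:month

11

The displaced element is "this archive" (word 2).
It is linked across 2 clause boundaries (Ø → that).
It functions as the direct object of "damaged", so the gap sits immediately after word 11 ("damaged").
Base order: Chen heard the tenant announced that a senator damaged this archive although Priya had listened to every scout last month.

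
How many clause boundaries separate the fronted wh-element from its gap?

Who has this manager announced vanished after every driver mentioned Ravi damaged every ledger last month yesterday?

1

"who" is extracted from the subject of "vanished".
Boundaries crossed, outermost first: [Ø] — 1 in total.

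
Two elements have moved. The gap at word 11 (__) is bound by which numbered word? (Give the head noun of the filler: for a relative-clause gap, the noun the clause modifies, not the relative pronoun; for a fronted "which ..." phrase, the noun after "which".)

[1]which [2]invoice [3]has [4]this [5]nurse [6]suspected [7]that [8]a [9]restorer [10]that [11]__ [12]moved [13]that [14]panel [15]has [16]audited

9

The marked gap is inside the relative clause, the subject of "moved".
Its filler is the head noun "restorer" (via "that"), at word 9.
(The other dependency links word 2 to a gap after word 16.)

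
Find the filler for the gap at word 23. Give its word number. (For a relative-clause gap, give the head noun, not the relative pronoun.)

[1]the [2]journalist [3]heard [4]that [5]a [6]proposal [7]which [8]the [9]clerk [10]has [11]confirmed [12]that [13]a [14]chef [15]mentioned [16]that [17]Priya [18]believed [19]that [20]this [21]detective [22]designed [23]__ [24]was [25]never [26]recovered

6

The gap at 23 is the object of "designed", inside a relative clause.
The relative pronoun is "which" (word 7); it is bound by the head noun immediately before it.
Its filler is the head noun "proposal", at word 6.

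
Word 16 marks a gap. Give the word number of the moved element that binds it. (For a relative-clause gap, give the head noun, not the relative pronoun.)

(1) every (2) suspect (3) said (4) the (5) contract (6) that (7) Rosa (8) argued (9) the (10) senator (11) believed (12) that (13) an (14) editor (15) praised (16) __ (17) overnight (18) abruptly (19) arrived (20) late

The gap at 16 is the object of "praised", inside a relative clause.
The relative pronoun is "that" (word 6); it is bound by the head noun immediately before it.
Its filler is the head noun "contract", at word 5.

5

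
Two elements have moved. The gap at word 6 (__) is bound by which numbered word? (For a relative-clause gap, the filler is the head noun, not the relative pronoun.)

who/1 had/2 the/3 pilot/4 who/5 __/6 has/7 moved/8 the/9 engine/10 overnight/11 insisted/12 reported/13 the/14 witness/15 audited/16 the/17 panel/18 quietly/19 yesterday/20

4

The marked gap is inside the relative clause, the subject of "moved".
Its filler is the head noun "pilot" (via "who"), at word 4.
(The other dependency links word 1 to a gap after word 12.)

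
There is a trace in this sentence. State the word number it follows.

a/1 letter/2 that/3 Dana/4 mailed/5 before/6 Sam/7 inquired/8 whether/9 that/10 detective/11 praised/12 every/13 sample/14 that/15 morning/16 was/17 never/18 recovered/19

The displaced element is "a letter" (word 2).
It functions as the direct object of "mailed", so the gap sits immediately after word 5 ("mailed").
Base order: Dana mailed a letter before Sam inquired whether that detective praised every sample that morning.

5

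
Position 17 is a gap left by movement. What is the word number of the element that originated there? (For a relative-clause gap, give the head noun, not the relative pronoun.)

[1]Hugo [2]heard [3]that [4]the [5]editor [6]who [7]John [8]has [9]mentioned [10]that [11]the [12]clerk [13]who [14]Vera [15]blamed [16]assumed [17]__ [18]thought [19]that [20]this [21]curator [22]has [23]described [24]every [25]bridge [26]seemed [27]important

5

The gap at 17 is the subject of "thought", inside a relative clause.
The relative pronoun is "who" (word 6); it is bound by the head noun immediately before it.
Its filler is the head noun "editor", at word 5.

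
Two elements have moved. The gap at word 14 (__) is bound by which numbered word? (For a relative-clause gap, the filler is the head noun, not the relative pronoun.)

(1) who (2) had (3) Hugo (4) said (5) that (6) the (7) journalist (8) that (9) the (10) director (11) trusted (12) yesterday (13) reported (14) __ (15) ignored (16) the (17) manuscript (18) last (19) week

The marked gap is the subject of "ignored".
Its filler is the fronted wh-phrase "who", at word 1.
(The other dependency links word 7 to a gap after word 11.)

1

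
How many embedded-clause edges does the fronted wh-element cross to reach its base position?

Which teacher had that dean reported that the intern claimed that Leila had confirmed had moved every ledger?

"which teacher" is extracted from the subject of "moved".
Boundaries crossed, outermost first: [that], [that], [Ø] — 3 in total.

3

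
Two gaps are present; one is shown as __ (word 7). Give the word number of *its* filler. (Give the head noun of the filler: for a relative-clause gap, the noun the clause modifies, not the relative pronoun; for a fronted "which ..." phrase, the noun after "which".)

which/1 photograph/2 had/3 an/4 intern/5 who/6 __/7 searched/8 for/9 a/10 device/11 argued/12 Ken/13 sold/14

5

The marked gap is inside the relative clause, the subject of "searched".
Its filler is the head noun "intern" (via "who"), at word 5.
(The other dependency links word 2 to a gap after word 14.)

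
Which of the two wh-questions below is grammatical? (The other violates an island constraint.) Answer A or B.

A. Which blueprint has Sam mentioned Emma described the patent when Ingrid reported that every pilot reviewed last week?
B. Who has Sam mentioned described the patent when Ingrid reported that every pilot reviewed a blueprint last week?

In A, the wh-phrase is extracted from inside an adjunct island (introduced by "when"), which blocks movement.
In B, the extraction path crosses only that-complement boundaries, which are transparent.
So B is grammatical.

B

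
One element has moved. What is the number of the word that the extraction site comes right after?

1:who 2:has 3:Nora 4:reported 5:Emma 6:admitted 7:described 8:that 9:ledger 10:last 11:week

The displaced element is "who" (word 1).
It is linked across 2 clause boundaries (Ø → Ø).
It functions as the subject of "described", so the gap sits immediately after word 6 ("admitted").
Base order: Nora has reported Emma admitted that who described that ledger last week.

6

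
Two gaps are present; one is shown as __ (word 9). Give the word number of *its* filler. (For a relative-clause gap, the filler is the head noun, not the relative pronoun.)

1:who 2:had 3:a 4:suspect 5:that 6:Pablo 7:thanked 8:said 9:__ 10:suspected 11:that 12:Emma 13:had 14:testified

1

The marked gap is the subject of "suspected".
Its filler is the fronted wh-phrase "who", at word 1.
(The other dependency links word 4 to a gap after word 7.)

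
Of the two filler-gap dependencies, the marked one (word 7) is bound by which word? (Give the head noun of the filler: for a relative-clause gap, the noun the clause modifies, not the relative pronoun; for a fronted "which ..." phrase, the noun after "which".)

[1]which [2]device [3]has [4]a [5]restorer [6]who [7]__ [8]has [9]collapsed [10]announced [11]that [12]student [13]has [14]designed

5

The marked gap is inside the relative clause, the subject of "collapsed".
Its filler is the head noun "restorer" (via "who"), at word 5.
(The other dependency links word 2 to a gap after word 14.)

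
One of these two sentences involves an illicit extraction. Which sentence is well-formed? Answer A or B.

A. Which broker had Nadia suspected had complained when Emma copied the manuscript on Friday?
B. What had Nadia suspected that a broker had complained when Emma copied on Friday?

A

In B, the wh-phrase is extracted from inside an adjunct island (introduced by "when"), which blocks movement.
In A, the extraction path crosses only that-complement boundaries, which are transparent.
So A is grammatical.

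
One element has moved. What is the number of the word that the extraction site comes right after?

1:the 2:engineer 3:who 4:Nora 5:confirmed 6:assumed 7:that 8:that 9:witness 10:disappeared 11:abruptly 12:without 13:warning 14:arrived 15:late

5

The displaced element is "the engineer" (word 2).
It is linked across 1 clause boundary (Ø).
It functions as the subject of "assumed", so the gap sits immediately after word 5 ("confirmed").
Base order: Nora confirmed the engineer assumed that that witness disappeared abruptly without warning.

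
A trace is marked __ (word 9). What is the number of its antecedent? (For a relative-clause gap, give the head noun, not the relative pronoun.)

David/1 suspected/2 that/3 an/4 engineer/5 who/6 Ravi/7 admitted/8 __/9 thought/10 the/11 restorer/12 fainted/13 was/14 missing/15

5

The gap at 9 is the subject of "thought", inside a relative clause.
The relative pronoun is "who" (word 6); it is bound by the head noun immediately before it.
Its filler is the head noun "engineer", at word 5.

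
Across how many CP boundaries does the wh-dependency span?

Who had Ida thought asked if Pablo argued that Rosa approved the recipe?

"who" is extracted from the subject of "asked".
Boundaries crossed, outermost first: [Ø] — 1 in total.

1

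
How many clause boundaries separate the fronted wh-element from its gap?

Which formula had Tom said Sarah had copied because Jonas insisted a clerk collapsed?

1

"which formula" is extracted from the object of "copied".
Boundaries crossed, outermost first: [Ø] — 1 in total.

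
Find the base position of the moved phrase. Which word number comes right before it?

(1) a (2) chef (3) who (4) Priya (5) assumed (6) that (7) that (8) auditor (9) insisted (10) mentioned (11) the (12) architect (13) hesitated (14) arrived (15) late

9

The displaced element is "a chef" (word 2).
It is linked across 2 clause boundaries (that → Ø).
It functions as the subject of "mentioned", so the gap sits immediately after word 9 ("insisted").
Base order: Priya assumed that that auditor insisted that a chef mentioned the architect hesitated.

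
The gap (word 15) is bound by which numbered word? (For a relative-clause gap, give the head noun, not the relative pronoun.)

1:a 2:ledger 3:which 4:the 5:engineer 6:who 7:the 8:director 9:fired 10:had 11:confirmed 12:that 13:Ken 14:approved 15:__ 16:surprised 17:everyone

The gap at 15 is the object of "approved", inside a relative clause.
The relative pronoun is "which" (word 3); it is bound by the head noun immediately before it.
Its filler is the head noun "ledger", at word 2.

2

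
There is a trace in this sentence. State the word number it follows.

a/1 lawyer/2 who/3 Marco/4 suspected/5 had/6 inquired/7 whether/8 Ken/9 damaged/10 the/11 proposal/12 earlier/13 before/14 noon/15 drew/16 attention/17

5

The displaced element is "a lawyer" (word 2).
It is linked across 1 clause boundary (Ø).
It functions as the subject of "inquired", so the gap sits immediately after word 5 ("suspected").
Base order: Marco suspected that a lawyer had inquired whether Ken damaged the proposal earlier before noon.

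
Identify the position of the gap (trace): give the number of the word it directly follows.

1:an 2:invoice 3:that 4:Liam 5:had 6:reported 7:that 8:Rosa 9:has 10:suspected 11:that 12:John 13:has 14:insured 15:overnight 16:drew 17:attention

The displaced element is "an invoice" (word 2).
It is linked across 2 clause boundaries (that → that).
It functions as the direct object of "insured", so the gap sits immediately after word 14 ("insured").
Base order: Liam had reported that Rosa has suspected that John has insured an invoice overnight.

14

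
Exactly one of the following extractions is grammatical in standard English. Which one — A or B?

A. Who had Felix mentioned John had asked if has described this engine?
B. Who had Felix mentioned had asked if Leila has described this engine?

In A, the wh-phrase is extracted from inside a wh-island (introduced by "if"), which blocks movement.
In B, the extraction path crosses only that-complement boundaries, which are transparent.
So B is grammatical.

B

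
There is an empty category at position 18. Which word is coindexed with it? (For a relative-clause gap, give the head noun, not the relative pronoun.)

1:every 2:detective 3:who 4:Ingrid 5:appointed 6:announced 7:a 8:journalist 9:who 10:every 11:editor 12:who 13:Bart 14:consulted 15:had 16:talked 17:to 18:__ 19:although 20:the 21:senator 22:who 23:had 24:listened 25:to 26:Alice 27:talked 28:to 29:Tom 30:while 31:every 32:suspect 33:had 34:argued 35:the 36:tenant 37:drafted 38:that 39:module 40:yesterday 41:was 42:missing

8

The gap at 18 is the prepositional object of "talked", inside a relative clause.
The relative pronoun is "who" (word 9); it is bound by the head noun immediately before it.
Its filler is the head noun "journalist", at word 8.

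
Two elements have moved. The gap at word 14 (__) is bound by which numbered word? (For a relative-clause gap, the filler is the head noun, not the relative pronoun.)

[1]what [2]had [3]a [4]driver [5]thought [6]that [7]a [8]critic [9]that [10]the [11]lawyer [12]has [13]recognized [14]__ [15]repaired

8

The marked gap is inside the relative clause, the direct object of "recognized".
Its filler is the head noun "critic" (via "that"), at word 8.
(The other dependency links word 1 to a gap after word 15.)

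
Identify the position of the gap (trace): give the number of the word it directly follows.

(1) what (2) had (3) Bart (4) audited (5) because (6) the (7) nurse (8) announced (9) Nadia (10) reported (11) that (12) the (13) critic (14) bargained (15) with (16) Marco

The displaced element is "what" (word 1).
It functions as the direct object of "audited", so the gap sits immediately after word 4 ("audited").
Base order: Bart had audited what because the nurse announced Nadia reported that the critic bargained with Marco.

4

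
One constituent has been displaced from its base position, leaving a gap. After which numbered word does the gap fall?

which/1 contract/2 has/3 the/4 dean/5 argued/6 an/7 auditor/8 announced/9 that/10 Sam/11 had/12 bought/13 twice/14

The displaced element is "which contract" (word 2).
It is linked across 2 clause boundaries (Ø → that).
It functions as the direct object of "bought", so the gap sits immediately after word 13 ("bought").
Base order: The dean has argued an auditor announced that Sam had bought which contract twice.

13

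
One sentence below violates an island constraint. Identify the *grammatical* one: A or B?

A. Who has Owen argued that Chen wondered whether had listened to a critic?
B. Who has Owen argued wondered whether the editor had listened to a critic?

In A, the wh-phrase is extracted from inside a wh-island (introduced by "whether"), which blocks movement.
In B, the extraction path crosses only that-complement boundaries, which are transparent.
So B is grammatical.

B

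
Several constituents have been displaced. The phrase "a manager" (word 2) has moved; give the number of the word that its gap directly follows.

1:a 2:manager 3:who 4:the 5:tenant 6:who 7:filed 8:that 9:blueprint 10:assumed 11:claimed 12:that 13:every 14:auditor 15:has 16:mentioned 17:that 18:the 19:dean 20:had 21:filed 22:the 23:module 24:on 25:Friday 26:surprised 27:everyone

The displaced element is "a manager" (word 2).
It is linked across 1 clause boundary (Ø).
It functions as the subject of "claimed", so the gap sits immediately after word 10 ("assumed").
Base order: The tenant who filed that blueprint assumed that a manager claimed that every auditor has mentioned that the dean had filed the module on Friday.

10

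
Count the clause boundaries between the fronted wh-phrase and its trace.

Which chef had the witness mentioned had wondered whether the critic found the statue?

1

"which chef" is extracted from the subject of "wondered".
Boundaries crossed, outermost first: [Ø] — 1 in total.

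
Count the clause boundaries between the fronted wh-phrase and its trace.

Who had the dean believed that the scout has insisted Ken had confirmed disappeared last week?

"who" is extracted from the subject of "disappeared".
Boundaries crossed, outermost first: [that], [Ø], [Ø] — 3 in total.

3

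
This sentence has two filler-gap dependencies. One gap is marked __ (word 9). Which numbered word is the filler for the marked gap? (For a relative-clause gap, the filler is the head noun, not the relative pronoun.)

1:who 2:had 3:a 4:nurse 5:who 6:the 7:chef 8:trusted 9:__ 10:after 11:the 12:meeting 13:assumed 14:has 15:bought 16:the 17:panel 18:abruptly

4

The marked gap is inside the relative clause, the direct object of "trusted".
Its filler is the head noun "nurse" (via "who"), at word 4.
(The other dependency links word 1 to a gap after word 13.)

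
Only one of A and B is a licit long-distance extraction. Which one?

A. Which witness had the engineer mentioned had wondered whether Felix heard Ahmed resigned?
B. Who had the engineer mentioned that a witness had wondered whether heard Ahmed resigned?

A

In B, the wh-phrase is extracted from inside a wh-island (introduced by "whether"), which blocks movement.
In A, the extraction path crosses only that-complement boundaries, which are transparent.
So A is grammatical.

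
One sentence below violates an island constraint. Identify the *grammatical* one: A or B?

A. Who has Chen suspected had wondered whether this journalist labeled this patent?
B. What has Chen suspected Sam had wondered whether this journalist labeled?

In B, the wh-phrase is extracted from inside a wh-island (introduced by "whether"), which blocks movement.
In A, the extraction path crosses only that-complement boundaries, which are transparent.
So A is grammatical.

A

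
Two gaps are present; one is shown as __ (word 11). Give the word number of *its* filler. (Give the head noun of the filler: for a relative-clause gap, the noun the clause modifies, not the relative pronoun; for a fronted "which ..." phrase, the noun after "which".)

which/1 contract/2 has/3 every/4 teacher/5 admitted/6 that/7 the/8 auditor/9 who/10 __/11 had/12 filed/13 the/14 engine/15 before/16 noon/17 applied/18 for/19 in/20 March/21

The marked gap is inside the relative clause, the subject of "filed".
Its filler is the head noun "auditor" (via "who"), at word 9.
(The other dependency links word 2 to a gap after word 19.)

9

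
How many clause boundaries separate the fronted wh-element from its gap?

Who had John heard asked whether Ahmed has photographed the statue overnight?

"who" is extracted from the subject of "asked".
Boundaries crossed, outermost first: [Ø] — 1 in total.

1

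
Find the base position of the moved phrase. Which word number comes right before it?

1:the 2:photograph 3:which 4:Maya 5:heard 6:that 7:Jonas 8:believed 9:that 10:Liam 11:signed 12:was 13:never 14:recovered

11

The displaced element is "the photograph" (word 2).
It is linked across 2 clause boundaries (that → that).
It functions as the direct object of "signed", so the gap sits immediately after word 11 ("signed").
Base order: Maya heard that Jonas believed that Liam signed the photograph.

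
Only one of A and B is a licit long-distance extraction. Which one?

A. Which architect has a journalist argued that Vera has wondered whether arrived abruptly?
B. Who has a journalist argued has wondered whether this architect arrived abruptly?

B

In A, the wh-phrase is extracted from inside a wh-island (introduced by "whether"), which blocks movement.
In B, the extraction path crosses only that-complement boundaries, which are transparent.
So B is grammatical.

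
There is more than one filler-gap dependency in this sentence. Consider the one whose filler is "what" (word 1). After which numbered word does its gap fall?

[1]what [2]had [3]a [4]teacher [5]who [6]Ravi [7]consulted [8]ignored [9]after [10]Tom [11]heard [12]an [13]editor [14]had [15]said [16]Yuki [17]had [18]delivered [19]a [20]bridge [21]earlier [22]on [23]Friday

The displaced element is "what" (word 1).
It functions as the direct object of "ignored", so the gap sits immediately after word 8 ("ignored").
Base order: A teacher who Ravi consulted had ignored what after Tom heard an editor had said Yuki had delivered a bridge earlier on Friday.

8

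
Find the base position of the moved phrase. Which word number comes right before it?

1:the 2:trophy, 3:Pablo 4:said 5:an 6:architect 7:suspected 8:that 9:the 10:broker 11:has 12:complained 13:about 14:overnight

13

The displaced element is "the trophy" (word 2).
It is linked across 2 clause boundaries (Ø → that).
It functions as the object of the preposition "about" of "complained", so the gap sits immediately after word 13 ("about").
Base order: Pablo said an architect suspected that the broker has complained about the trophy overnight.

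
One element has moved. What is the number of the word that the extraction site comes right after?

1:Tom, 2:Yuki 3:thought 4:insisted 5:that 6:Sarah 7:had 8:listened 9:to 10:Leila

The displaced element is "Tom" (word 1).
It is linked across 1 clause boundary (Ø).
It functions as the subject of "insisted", so the gap sits immediately after word 3 ("thought").
Base order: Yuki thought that Tom insisted that Sarah had listened to Leila.

3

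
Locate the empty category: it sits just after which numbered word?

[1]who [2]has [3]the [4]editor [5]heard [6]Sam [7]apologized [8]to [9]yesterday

The displaced element is "who" (word 1).
It is linked across 1 clause boundary (Ø).
It functions as the object of the preposition "to" of "apologized", so the gap sits immediately after word 8 ("to").
Base order: The editor has heard Sam apologized to who yesterday.

8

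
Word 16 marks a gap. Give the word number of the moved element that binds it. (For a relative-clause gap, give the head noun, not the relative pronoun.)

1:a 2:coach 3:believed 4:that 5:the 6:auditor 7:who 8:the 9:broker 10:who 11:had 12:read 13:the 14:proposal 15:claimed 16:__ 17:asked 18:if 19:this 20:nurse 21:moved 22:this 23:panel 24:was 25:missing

6

The gap at 16 is the subject of "asked", inside a relative clause.
The relative pronoun is "who" (word 7); it is bound by the head noun immediately before it.
Its filler is the head noun "auditor", at word 6.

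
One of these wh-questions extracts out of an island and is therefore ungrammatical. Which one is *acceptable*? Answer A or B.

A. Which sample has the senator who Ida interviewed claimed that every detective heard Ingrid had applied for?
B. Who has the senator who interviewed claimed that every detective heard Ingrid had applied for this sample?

A

In B, the wh-phrase is extracted from inside a complex-NP island (relative clause) (introduced by "who"), which blocks movement.
In A, the extraction path crosses only that-complement boundaries, which are transparent.
So A is grammatical.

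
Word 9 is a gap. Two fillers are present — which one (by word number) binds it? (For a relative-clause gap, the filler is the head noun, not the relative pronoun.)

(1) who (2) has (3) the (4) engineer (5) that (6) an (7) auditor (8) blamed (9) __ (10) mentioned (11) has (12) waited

4

The marked gap is inside the relative clause, the direct object of "blamed".
Its filler is the head noun "engineer" (via "that"), at word 4.
(The other dependency links word 1 to a gap after word 10.)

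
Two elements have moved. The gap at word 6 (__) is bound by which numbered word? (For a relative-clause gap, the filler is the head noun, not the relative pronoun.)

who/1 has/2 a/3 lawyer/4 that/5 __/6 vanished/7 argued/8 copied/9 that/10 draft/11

The marked gap is inside the relative clause, the subject of "vanished".
Its filler is the head noun "lawyer" (via "that"), at word 4.
(The other dependency links word 1 to a gap after word 8.)

4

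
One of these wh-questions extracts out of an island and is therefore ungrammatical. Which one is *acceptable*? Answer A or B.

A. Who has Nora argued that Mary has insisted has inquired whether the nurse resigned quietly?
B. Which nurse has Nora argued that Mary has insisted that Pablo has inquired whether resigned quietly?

A

In B, the wh-phrase is extracted from inside a wh-island (introduced by "whether"), which blocks movement.
In A, the extraction path crosses only that-complement boundaries, which are transparent.
So A is grammatical.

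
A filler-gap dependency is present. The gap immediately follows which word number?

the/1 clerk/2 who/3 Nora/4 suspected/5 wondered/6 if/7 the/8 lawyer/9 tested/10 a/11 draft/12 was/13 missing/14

5

The displaced element is "the clerk" (word 2).
It is linked across 1 clause boundary (Ø).
It functions as the subject of "wondered", so the gap sits immediately after word 5 ("suspected").
Base order: Nora suspected the clerk wondered if the lawyer tested a draft.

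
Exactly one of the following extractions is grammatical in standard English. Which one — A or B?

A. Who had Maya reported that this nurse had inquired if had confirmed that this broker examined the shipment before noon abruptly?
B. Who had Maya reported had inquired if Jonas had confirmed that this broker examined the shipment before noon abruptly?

In A, the wh-phrase is extracted from inside a wh-island (introduced by "if"), which blocks movement.
In B, the extraction path crosses only that-complement boundaries, which are transparent.
So B is grammatical.

B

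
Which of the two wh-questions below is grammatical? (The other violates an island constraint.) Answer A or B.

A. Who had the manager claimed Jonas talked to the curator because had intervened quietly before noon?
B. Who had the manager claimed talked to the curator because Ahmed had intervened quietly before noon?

B

In A, the wh-phrase is extracted from inside an adjunct island (introduced by "because"), which blocks movement.
In B, the extraction path crosses only that-complement boundaries, which are transparent.
So B is grammatical.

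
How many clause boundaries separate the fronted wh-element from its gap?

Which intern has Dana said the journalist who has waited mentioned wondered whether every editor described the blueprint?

"which intern" is extracted from the subject of "wondered".
Boundaries crossed, outermost first: [Ø], [Ø] — 2 in total.

2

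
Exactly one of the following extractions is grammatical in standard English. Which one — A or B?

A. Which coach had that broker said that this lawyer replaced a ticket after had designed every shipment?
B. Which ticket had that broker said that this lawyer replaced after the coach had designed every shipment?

In A, the wh-phrase is extracted from inside an adjunct island (introduced by "after"), which blocks movement.
In B, the extraction path crosses only that-complement boundaries, which are transparent.
So B is grammatical.

B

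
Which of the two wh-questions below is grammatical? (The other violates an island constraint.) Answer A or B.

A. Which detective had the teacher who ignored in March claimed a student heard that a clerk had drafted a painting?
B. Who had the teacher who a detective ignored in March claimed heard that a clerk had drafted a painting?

B

In A, the wh-phrase is extracted from inside a complex-NP island (relative clause) (introduced by "who"), which blocks movement.
In B, the extraction path crosses only that-complement boundaries, which are transparent.
So B is grammatical.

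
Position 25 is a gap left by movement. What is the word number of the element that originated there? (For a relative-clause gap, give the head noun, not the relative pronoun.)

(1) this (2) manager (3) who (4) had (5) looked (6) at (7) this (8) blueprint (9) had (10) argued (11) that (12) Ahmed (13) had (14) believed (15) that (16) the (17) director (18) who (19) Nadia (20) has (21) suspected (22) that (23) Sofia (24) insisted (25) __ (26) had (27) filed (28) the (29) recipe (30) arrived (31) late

17

The gap at 25 is the subject of "filed", inside a relative clause.
The relative pronoun is "who" (word 18); it is bound by the head noun immediately before it.
Its filler is the head noun "director", at word 17.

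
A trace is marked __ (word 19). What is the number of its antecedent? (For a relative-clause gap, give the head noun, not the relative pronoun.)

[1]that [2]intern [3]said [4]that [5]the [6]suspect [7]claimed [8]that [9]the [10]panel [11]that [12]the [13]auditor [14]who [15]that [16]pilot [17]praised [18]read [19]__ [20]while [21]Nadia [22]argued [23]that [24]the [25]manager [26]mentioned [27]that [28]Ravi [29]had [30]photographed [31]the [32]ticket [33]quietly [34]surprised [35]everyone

The gap at 19 is the object of "read", inside a relative clause.
The relative pronoun is "that" (word 11); it is bound by the head noun immediately before it.
Its filler is the head noun "panel", at word 10.

10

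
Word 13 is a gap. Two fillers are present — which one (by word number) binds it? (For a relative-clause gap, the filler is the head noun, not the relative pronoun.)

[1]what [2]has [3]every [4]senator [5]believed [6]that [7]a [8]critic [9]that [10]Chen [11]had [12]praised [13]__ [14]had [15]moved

The marked gap is inside the relative clause, the direct object of "praised".
Its filler is the head noun "critic" (via "that"), at word 8.
(The other dependency links word 1 to a gap after word 15.)

8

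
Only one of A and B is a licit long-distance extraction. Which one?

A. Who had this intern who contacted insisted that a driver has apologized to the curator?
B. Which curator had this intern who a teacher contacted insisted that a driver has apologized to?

In A, the wh-phrase is extracted from inside a complex-NP island (relative clause) (introduced by "who"), which blocks movement.
In B, the extraction path crosses only that-complement boundaries, which are transparent.
So B is grammatical.

B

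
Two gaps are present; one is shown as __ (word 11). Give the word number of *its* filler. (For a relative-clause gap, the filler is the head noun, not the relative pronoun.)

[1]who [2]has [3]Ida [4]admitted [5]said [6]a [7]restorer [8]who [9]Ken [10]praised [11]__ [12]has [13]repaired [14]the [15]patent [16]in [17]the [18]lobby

The marked gap is inside the relative clause, the direct object of "praised".
Its filler is the head noun "restorer" (via "who"), at word 7.
(The other dependency links word 1 to a gap after word 4.)

7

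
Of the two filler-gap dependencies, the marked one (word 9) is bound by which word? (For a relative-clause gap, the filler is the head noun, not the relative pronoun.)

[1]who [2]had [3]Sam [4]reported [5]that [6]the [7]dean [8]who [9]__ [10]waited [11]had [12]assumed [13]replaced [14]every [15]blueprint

The marked gap is inside the relative clause, the subject of "waited".
Its filler is the head noun "dean" (via "who"), at word 7.
(The other dependency links word 1 to a gap after word 12.)

7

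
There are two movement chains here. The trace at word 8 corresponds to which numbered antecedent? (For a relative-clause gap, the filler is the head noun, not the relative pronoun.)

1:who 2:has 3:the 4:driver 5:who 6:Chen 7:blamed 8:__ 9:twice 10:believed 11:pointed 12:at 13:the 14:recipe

4

The marked gap is inside the relative clause, the direct object of "blamed".
Its filler is the head noun "driver" (via "who"), at word 4.
(The other dependency links word 1 to a gap after word 10.)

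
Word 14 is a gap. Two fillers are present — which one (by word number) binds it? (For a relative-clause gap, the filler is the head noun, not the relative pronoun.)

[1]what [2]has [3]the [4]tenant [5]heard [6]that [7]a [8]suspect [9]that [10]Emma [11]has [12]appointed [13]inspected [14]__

The marked gap is the direct object of "inspected".
Its filler is the fronted wh-phrase "what", at word 1.
(The other dependency links word 8 to a gap after word 12.)

1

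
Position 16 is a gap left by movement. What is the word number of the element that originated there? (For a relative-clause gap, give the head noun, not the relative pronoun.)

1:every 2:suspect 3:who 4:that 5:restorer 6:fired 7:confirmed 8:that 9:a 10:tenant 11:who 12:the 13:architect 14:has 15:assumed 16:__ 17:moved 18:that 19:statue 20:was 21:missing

The gap at 16 is the subject of "moved", inside a relative clause.
The relative pronoun is "who" (word 11); it is bound by the head noun immediately before it.
Its filler is the head noun "tenant", at word 10.

10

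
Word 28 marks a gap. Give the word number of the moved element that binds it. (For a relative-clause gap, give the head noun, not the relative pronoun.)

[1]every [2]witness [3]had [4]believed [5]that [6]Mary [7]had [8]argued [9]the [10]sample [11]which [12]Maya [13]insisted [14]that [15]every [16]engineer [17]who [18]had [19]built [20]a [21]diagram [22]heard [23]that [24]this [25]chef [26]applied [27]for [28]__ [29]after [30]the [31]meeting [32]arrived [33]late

The gap at 28 is the prepositional object of "applied", inside a relative clause.
The relative pronoun is "which" (word 11); it is bound by the head noun immediately before it.
Its filler is the head noun "sample", at word 10.

10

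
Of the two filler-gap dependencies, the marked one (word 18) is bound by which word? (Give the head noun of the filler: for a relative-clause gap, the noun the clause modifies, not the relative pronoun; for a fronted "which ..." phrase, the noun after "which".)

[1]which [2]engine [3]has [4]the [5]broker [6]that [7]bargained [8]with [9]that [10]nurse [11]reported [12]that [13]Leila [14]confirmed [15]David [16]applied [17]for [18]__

The marked gap is the object of the preposition "for" of "applied".
Its filler is the fronted wh-phrase "which engine", at word 2.
(The other dependency links word 5 to a gap after word 6.)

2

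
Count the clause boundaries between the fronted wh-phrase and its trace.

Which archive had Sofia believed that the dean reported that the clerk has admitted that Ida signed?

"which archive" is extracted from the object of "signed".
Boundaries crossed, outermost first: [that], [that], [that] — 3 in total.

3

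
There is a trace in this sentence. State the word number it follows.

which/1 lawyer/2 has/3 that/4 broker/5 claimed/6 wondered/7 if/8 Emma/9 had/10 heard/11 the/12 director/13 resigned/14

6

The displaced element is "which lawyer" (word 2).
It is linked across 1 clause boundary (Ø).
It functions as the subject of "wondered", so the gap sits immediately after word 6 ("claimed").
Base order: That broker has claimed that which lawyer wondered if Emma had heard the director resigned.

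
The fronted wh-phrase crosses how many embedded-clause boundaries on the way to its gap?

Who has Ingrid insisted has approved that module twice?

1

"who" is extracted from the subject of "approved".
Boundaries crossed, outermost first: [Ø] — 1 in total.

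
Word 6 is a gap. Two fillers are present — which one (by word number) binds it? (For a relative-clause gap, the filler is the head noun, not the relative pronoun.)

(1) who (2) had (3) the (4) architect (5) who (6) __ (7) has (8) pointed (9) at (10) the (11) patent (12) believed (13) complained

4

The marked gap is inside the relative clause, the subject of "pointed".
Its filler is the head noun "architect" (via "who"), at word 4.
(The other dependency links word 1 to a gap after word 12.)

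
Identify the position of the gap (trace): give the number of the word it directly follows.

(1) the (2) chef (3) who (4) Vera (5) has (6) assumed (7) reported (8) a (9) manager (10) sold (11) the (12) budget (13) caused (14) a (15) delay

6

The displaced element is "the chef" (word 2).
It is linked across 1 clause boundary (Ø).
It functions as the subject of "reported", so the gap sits immediately after word 6 ("assumed").
Base order: Vera has assumed that the chef reported a manager sold the budget.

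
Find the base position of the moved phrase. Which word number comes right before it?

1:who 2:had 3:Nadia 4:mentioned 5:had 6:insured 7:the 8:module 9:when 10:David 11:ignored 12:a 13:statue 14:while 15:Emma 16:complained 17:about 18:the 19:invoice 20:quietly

The displaced element is "who" (word 1).
It is linked across 1 clause boundary (Ø).
It functions as the subject of "insured", so the gap sits immediately after word 4 ("mentioned").
Base order: Nadia had mentioned who had insured the module when David ignored a statue while Emma complained about the invoice quietly.

4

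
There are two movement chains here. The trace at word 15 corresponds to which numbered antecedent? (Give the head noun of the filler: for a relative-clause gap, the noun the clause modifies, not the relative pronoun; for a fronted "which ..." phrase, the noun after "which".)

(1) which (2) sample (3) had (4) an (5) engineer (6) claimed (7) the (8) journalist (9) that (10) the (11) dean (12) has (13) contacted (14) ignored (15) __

The marked gap is the direct object of "ignored".
Its filler is the fronted wh-phrase "which sample", at word 2.
(The other dependency links word 8 to a gap after word 13.)

2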